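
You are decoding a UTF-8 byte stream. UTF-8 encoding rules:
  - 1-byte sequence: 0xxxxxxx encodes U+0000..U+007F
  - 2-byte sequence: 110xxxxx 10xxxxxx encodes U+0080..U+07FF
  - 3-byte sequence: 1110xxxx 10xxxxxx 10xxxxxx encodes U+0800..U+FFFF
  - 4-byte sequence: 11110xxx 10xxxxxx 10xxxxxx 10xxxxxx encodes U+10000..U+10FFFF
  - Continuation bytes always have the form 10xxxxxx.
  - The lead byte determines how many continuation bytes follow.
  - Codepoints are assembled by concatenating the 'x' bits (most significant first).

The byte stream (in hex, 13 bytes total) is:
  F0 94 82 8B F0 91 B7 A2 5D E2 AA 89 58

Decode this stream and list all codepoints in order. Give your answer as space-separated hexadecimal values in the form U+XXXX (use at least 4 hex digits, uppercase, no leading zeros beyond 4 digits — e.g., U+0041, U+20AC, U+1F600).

Byte[0]=F0: 4-byte lead, need 3 cont bytes. acc=0x0
Byte[1]=94: continuation. acc=(acc<<6)|0x14=0x14
Byte[2]=82: continuation. acc=(acc<<6)|0x02=0x502
Byte[3]=8B: continuation. acc=(acc<<6)|0x0B=0x1408B
Completed: cp=U+1408B (starts at byte 0)
Byte[4]=F0: 4-byte lead, need 3 cont bytes. acc=0x0
Byte[5]=91: continuation. acc=(acc<<6)|0x11=0x11
Byte[6]=B7: continuation. acc=(acc<<6)|0x37=0x477
Byte[7]=A2: continuation. acc=(acc<<6)|0x22=0x11DE2
Completed: cp=U+11DE2 (starts at byte 4)
Byte[8]=5D: 1-byte ASCII. cp=U+005D
Byte[9]=E2: 3-byte lead, need 2 cont bytes. acc=0x2
Byte[10]=AA: continuation. acc=(acc<<6)|0x2A=0xAA
Byte[11]=89: continuation. acc=(acc<<6)|0x09=0x2A89
Completed: cp=U+2A89 (starts at byte 9)
Byte[12]=58: 1-byte ASCII. cp=U+0058

Answer: U+1408B U+11DE2 U+005D U+2A89 U+0058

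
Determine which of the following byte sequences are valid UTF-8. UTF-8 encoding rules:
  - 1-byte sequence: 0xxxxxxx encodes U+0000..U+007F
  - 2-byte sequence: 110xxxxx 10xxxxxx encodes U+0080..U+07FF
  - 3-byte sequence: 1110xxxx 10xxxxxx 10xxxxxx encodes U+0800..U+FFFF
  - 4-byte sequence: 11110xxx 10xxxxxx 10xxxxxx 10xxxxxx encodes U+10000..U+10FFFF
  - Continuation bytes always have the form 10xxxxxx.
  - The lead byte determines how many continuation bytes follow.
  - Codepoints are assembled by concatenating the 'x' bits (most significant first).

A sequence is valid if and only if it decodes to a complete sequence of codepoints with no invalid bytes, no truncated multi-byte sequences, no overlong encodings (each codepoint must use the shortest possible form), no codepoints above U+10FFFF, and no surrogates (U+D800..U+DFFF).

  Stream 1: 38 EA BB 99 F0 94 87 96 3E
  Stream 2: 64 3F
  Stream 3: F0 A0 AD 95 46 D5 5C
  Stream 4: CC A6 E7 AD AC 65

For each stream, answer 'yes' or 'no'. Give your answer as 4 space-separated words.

Answer: yes yes no yes

Derivation:
Stream 1: decodes cleanly. VALID
Stream 2: decodes cleanly. VALID
Stream 3: error at byte offset 6. INVALID
Stream 4: decodes cleanly. VALID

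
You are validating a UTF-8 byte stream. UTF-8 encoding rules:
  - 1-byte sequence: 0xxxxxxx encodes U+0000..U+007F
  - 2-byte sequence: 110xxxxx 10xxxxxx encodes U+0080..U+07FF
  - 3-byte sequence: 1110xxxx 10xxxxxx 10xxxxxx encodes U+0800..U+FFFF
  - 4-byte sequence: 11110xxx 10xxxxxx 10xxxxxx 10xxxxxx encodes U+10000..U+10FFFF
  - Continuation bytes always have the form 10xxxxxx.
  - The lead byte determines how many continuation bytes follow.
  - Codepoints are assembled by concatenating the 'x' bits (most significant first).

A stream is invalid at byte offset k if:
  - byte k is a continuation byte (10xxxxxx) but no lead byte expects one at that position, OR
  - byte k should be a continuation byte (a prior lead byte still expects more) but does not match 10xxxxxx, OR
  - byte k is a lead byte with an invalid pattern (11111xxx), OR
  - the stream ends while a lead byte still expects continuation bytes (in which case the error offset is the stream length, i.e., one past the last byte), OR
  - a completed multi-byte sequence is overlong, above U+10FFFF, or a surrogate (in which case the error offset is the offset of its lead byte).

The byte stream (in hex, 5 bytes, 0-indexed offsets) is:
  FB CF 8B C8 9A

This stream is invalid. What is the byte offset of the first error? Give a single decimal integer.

Byte[0]=FB: INVALID lead byte (not 0xxx/110x/1110/11110)

Answer: 0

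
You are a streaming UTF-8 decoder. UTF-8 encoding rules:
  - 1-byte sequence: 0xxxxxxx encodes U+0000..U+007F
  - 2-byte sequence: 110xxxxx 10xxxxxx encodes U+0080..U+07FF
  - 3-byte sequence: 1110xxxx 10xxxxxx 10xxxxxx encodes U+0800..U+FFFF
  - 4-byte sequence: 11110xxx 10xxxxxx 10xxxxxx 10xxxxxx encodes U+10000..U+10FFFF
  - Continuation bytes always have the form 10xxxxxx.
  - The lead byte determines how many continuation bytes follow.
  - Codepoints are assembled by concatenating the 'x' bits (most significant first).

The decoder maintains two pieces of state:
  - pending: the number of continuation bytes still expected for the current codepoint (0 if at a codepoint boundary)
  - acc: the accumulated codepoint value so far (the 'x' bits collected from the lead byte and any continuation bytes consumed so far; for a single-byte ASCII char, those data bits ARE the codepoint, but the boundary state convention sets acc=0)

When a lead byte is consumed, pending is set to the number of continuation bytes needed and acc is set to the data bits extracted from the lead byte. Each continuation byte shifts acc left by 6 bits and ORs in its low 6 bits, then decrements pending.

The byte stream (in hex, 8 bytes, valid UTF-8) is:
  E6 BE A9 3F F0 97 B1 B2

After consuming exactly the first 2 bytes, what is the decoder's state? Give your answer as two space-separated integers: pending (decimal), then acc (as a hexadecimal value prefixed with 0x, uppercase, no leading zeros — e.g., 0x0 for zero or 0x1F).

Answer: 1 0x1BE

Derivation:
Byte[0]=E6: 3-byte lead. pending=2, acc=0x6
Byte[1]=BE: continuation. acc=(acc<<6)|0x3E=0x1BE, pending=1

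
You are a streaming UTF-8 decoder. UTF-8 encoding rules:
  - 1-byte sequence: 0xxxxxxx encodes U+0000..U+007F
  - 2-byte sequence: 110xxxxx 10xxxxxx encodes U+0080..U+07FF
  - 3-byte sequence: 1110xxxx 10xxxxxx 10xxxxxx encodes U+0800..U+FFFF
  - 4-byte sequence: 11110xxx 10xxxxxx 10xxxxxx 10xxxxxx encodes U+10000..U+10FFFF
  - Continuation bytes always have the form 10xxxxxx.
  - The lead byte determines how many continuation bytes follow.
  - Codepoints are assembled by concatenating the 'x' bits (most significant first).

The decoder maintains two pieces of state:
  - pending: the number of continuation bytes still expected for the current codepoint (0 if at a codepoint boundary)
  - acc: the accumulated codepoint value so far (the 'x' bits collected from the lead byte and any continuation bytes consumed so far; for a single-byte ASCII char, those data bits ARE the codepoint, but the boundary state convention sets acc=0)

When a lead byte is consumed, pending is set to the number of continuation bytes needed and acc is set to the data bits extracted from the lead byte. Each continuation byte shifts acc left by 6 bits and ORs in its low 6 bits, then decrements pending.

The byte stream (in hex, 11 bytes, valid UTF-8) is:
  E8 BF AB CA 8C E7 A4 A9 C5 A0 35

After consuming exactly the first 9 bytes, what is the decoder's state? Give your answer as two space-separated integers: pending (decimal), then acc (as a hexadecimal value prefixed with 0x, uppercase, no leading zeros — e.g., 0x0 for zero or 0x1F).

Byte[0]=E8: 3-byte lead. pending=2, acc=0x8
Byte[1]=BF: continuation. acc=(acc<<6)|0x3F=0x23F, pending=1
Byte[2]=AB: continuation. acc=(acc<<6)|0x2B=0x8FEB, pending=0
Byte[3]=CA: 2-byte lead. pending=1, acc=0xA
Byte[4]=8C: continuation. acc=(acc<<6)|0x0C=0x28C, pending=0
Byte[5]=E7: 3-byte lead. pending=2, acc=0x7
Byte[6]=A4: continuation. acc=(acc<<6)|0x24=0x1E4, pending=1
Byte[7]=A9: continuation. acc=(acc<<6)|0x29=0x7929, pending=0
Byte[8]=C5: 2-byte lead. pending=1, acc=0x5

Answer: 1 0x5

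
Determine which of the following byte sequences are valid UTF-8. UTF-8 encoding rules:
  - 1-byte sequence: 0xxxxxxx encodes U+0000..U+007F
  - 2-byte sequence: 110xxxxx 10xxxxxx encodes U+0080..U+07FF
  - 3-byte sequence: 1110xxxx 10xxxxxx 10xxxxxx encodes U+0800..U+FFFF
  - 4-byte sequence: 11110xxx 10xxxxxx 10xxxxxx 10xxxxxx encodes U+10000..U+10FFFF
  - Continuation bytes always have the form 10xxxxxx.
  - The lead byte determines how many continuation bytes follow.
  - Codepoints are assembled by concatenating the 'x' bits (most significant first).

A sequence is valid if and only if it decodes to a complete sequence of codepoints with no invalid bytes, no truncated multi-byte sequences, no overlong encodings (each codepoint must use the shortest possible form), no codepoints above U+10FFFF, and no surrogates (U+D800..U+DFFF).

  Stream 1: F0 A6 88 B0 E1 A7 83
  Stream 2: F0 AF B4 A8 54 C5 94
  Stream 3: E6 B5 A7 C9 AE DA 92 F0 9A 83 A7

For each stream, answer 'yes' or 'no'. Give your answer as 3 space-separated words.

Answer: yes yes yes

Derivation:
Stream 1: decodes cleanly. VALID
Stream 2: decodes cleanly. VALID
Stream 3: decodes cleanly. VALID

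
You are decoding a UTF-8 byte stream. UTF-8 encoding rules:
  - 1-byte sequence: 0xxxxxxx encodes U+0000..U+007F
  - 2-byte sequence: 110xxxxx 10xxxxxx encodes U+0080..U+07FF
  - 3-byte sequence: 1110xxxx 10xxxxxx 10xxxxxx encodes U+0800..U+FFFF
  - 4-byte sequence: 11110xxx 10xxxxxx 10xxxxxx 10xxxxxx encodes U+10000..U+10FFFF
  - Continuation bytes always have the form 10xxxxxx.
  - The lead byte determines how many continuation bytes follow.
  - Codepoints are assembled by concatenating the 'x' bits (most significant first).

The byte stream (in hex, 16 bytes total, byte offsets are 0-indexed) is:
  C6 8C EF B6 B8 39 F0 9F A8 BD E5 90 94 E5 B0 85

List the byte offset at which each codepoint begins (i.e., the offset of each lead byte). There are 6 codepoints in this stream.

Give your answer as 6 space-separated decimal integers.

Answer: 0 2 5 6 10 13

Derivation:
Byte[0]=C6: 2-byte lead, need 1 cont bytes. acc=0x6
Byte[1]=8C: continuation. acc=(acc<<6)|0x0C=0x18C
Completed: cp=U+018C (starts at byte 0)
Byte[2]=EF: 3-byte lead, need 2 cont bytes. acc=0xF
Byte[3]=B6: continuation. acc=(acc<<6)|0x36=0x3F6
Byte[4]=B8: continuation. acc=(acc<<6)|0x38=0xFDB8
Completed: cp=U+FDB8 (starts at byte 2)
Byte[5]=39: 1-byte ASCII. cp=U+0039
Byte[6]=F0: 4-byte lead, need 3 cont bytes. acc=0x0
Byte[7]=9F: continuation. acc=(acc<<6)|0x1F=0x1F
Byte[8]=A8: continuation. acc=(acc<<6)|0x28=0x7E8
Byte[9]=BD: continuation. acc=(acc<<6)|0x3D=0x1FA3D
Completed: cp=U+1FA3D (starts at byte 6)
Byte[10]=E5: 3-byte lead, need 2 cont bytes. acc=0x5
Byte[11]=90: continuation. acc=(acc<<6)|0x10=0x150
Byte[12]=94: continuation. acc=(acc<<6)|0x14=0x5414
Completed: cp=U+5414 (starts at byte 10)
Byte[13]=E5: 3-byte lead, need 2 cont bytes. acc=0x5
Byte[14]=B0: continuation. acc=(acc<<6)|0x30=0x170
Byte[15]=85: continuation. acc=(acc<<6)|0x05=0x5C05
Completed: cp=U+5C05 (starts at byte 13)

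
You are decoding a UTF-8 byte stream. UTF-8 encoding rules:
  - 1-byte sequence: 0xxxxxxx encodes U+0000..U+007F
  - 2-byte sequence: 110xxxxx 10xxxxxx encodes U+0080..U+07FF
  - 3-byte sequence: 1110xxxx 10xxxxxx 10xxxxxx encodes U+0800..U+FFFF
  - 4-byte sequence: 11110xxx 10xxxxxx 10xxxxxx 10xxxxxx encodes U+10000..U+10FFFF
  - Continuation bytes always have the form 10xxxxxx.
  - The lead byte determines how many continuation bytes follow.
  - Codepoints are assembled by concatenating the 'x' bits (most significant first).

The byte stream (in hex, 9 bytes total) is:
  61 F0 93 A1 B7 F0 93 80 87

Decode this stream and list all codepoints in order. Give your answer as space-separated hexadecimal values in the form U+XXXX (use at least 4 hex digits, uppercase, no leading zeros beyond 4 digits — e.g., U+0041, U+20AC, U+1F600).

Answer: U+0061 U+13877 U+13007

Derivation:
Byte[0]=61: 1-byte ASCII. cp=U+0061
Byte[1]=F0: 4-byte lead, need 3 cont bytes. acc=0x0
Byte[2]=93: continuation. acc=(acc<<6)|0x13=0x13
Byte[3]=A1: continuation. acc=(acc<<6)|0x21=0x4E1
Byte[4]=B7: continuation. acc=(acc<<6)|0x37=0x13877
Completed: cp=U+13877 (starts at byte 1)
Byte[5]=F0: 4-byte lead, need 3 cont bytes. acc=0x0
Byte[6]=93: continuation. acc=(acc<<6)|0x13=0x13
Byte[7]=80: continuation. acc=(acc<<6)|0x00=0x4C0
Byte[8]=87: continuation. acc=(acc<<6)|0x07=0x13007
Completed: cp=U+13007 (starts at byte 5)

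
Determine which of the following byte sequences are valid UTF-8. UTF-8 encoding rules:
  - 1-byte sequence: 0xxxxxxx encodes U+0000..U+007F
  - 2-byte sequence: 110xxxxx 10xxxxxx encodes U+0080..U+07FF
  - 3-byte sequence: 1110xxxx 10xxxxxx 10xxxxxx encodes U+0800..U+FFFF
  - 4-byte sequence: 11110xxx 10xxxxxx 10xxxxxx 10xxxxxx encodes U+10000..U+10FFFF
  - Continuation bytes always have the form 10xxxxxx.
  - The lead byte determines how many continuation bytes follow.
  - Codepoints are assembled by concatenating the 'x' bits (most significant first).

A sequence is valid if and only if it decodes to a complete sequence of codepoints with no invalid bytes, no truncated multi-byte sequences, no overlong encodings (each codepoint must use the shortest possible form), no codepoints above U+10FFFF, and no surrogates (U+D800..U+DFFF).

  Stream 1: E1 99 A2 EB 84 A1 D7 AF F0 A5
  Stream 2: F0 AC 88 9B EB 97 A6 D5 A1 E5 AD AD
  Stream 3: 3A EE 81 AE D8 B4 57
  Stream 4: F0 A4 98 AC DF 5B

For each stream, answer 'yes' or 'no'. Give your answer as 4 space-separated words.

Answer: no yes yes no

Derivation:
Stream 1: error at byte offset 10. INVALID
Stream 2: decodes cleanly. VALID
Stream 3: decodes cleanly. VALID
Stream 4: error at byte offset 5. INVALID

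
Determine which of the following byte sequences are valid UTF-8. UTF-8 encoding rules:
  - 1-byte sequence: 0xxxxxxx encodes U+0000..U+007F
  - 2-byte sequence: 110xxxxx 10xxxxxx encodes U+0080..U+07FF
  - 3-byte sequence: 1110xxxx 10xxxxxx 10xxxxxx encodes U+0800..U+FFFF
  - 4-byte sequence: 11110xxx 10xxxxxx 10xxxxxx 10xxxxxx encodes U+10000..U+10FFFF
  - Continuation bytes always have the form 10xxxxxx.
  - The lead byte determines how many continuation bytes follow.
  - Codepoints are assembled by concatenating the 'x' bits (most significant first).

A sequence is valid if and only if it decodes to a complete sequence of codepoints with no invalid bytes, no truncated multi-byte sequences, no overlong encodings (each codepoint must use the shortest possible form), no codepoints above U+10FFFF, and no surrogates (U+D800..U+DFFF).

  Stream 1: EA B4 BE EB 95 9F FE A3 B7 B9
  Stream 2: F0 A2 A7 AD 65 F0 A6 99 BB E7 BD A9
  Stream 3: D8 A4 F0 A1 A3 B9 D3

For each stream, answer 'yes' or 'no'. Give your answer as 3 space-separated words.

Answer: no yes no

Derivation:
Stream 1: error at byte offset 6. INVALID
Stream 2: decodes cleanly. VALID
Stream 3: error at byte offset 7. INVALID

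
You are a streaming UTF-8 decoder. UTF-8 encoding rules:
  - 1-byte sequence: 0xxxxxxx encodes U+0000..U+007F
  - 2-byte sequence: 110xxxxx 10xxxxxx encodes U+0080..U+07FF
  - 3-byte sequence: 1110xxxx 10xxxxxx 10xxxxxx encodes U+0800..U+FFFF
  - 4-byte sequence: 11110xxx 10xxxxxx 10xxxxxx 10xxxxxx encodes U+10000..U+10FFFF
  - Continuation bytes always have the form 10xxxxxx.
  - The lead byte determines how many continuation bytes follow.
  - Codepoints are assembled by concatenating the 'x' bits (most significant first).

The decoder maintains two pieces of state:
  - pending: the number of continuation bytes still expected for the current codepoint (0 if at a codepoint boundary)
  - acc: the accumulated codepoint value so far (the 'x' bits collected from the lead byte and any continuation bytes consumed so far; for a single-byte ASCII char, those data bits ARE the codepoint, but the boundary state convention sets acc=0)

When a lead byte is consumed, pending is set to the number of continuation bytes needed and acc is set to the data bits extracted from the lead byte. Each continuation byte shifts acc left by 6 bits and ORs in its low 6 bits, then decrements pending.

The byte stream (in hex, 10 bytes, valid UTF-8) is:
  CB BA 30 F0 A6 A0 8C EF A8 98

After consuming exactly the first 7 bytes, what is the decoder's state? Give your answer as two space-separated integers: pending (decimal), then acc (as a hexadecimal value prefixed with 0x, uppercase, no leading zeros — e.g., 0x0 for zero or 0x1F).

Answer: 0 0x2680C

Derivation:
Byte[0]=CB: 2-byte lead. pending=1, acc=0xB
Byte[1]=BA: continuation. acc=(acc<<6)|0x3A=0x2FA, pending=0
Byte[2]=30: 1-byte. pending=0, acc=0x0
Byte[3]=F0: 4-byte lead. pending=3, acc=0x0
Byte[4]=A6: continuation. acc=(acc<<6)|0x26=0x26, pending=2
Byte[5]=A0: continuation. acc=(acc<<6)|0x20=0x9A0, pending=1
Byte[6]=8C: continuation. acc=(acc<<6)|0x0C=0x2680C, pending=0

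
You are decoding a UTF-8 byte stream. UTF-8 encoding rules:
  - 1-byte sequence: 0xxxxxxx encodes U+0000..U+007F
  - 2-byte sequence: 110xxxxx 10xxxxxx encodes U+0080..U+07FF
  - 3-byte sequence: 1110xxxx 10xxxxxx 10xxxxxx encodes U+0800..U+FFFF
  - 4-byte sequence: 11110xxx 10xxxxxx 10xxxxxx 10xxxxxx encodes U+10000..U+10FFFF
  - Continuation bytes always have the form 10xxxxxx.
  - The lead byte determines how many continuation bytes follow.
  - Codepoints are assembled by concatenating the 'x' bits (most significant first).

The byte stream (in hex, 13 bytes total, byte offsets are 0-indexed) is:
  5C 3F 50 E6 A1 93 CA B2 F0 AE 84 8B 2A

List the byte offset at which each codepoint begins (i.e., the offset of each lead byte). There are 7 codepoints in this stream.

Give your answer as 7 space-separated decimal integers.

Byte[0]=5C: 1-byte ASCII. cp=U+005C
Byte[1]=3F: 1-byte ASCII. cp=U+003F
Byte[2]=50: 1-byte ASCII. cp=U+0050
Byte[3]=E6: 3-byte lead, need 2 cont bytes. acc=0x6
Byte[4]=A1: continuation. acc=(acc<<6)|0x21=0x1A1
Byte[5]=93: continuation. acc=(acc<<6)|0x13=0x6853
Completed: cp=U+6853 (starts at byte 3)
Byte[6]=CA: 2-byte lead, need 1 cont bytes. acc=0xA
Byte[7]=B2: continuation. acc=(acc<<6)|0x32=0x2B2
Completed: cp=U+02B2 (starts at byte 6)
Byte[8]=F0: 4-byte lead, need 3 cont bytes. acc=0x0
Byte[9]=AE: continuation. acc=(acc<<6)|0x2E=0x2E
Byte[10]=84: continuation. acc=(acc<<6)|0x04=0xB84
Byte[11]=8B: continuation. acc=(acc<<6)|0x0B=0x2E10B
Completed: cp=U+2E10B (starts at byte 8)
Byte[12]=2A: 1-byte ASCII. cp=U+002A

Answer: 0 1 2 3 6 8 12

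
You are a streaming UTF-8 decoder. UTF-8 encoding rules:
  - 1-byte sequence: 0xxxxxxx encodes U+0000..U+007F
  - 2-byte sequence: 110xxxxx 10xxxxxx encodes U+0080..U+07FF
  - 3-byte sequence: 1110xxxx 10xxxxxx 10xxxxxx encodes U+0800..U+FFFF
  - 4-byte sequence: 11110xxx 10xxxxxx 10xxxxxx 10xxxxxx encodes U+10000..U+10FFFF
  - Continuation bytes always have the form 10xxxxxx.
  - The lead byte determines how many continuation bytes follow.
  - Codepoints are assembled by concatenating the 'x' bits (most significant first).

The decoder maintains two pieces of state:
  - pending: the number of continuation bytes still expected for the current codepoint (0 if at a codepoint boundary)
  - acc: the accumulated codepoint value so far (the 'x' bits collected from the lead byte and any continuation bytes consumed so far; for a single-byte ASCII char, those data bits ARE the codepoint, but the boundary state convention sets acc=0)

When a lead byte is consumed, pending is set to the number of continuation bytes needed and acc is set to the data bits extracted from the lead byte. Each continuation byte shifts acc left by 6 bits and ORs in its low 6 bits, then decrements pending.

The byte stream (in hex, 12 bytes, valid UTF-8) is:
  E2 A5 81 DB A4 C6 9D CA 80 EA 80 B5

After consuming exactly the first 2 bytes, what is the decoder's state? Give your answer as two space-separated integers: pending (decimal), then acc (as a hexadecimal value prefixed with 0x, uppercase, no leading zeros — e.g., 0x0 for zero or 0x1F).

Answer: 1 0xA5

Derivation:
Byte[0]=E2: 3-byte lead. pending=2, acc=0x2
Byte[1]=A5: continuation. acc=(acc<<6)|0x25=0xA5, pending=1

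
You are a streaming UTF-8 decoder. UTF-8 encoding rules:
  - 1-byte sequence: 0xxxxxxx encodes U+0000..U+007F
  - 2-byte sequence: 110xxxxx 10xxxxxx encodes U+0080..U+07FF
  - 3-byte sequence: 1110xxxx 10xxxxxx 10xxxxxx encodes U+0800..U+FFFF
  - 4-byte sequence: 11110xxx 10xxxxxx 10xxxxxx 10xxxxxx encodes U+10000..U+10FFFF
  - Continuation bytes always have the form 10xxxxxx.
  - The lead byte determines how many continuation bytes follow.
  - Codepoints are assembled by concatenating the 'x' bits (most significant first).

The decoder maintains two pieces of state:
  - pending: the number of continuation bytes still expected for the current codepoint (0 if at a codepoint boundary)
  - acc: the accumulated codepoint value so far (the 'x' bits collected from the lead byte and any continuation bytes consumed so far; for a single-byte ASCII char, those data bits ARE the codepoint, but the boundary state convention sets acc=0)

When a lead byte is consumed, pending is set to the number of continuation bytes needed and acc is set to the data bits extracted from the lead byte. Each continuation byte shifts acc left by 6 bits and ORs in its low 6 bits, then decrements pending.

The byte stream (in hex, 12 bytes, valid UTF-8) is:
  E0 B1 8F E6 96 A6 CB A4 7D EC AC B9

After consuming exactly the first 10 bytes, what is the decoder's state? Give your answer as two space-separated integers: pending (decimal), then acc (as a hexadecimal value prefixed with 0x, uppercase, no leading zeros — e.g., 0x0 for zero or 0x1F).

Byte[0]=E0: 3-byte lead. pending=2, acc=0x0
Byte[1]=B1: continuation. acc=(acc<<6)|0x31=0x31, pending=1
Byte[2]=8F: continuation. acc=(acc<<6)|0x0F=0xC4F, pending=0
Byte[3]=E6: 3-byte lead. pending=2, acc=0x6
Byte[4]=96: continuation. acc=(acc<<6)|0x16=0x196, pending=1
Byte[5]=A6: continuation. acc=(acc<<6)|0x26=0x65A6, pending=0
Byte[6]=CB: 2-byte lead. pending=1, acc=0xB
Byte[7]=A4: continuation. acc=(acc<<6)|0x24=0x2E4, pending=0
Byte[8]=7D: 1-byte. pending=0, acc=0x0
Byte[9]=EC: 3-byte lead. pending=2, acc=0xC

Answer: 2 0xC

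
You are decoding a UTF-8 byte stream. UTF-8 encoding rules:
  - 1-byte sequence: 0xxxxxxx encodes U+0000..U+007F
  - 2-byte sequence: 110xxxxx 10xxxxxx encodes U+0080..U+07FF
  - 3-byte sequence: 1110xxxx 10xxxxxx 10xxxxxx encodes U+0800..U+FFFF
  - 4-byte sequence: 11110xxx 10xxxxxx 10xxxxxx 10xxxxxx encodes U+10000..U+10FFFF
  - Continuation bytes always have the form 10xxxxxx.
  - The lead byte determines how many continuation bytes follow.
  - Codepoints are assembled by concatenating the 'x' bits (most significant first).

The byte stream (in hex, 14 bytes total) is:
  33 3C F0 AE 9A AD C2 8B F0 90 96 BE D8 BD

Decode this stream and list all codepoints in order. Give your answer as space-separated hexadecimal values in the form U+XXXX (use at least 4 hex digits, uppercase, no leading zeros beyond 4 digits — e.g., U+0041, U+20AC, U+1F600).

Byte[0]=33: 1-byte ASCII. cp=U+0033
Byte[1]=3C: 1-byte ASCII. cp=U+003C
Byte[2]=F0: 4-byte lead, need 3 cont bytes. acc=0x0
Byte[3]=AE: continuation. acc=(acc<<6)|0x2E=0x2E
Byte[4]=9A: continuation. acc=(acc<<6)|0x1A=0xB9A
Byte[5]=AD: continuation. acc=(acc<<6)|0x2D=0x2E6AD
Completed: cp=U+2E6AD (starts at byte 2)
Byte[6]=C2: 2-byte lead, need 1 cont bytes. acc=0x2
Byte[7]=8B: continuation. acc=(acc<<6)|0x0B=0x8B
Completed: cp=U+008B (starts at byte 6)
Byte[8]=F0: 4-byte lead, need 3 cont bytes. acc=0x0
Byte[9]=90: continuation. acc=(acc<<6)|0x10=0x10
Byte[10]=96: continuation. acc=(acc<<6)|0x16=0x416
Byte[11]=BE: continuation. acc=(acc<<6)|0x3E=0x105BE
Completed: cp=U+105BE (starts at byte 8)
Byte[12]=D8: 2-byte lead, need 1 cont bytes. acc=0x18
Byte[13]=BD: continuation. acc=(acc<<6)|0x3D=0x63D
Completed: cp=U+063D (starts at byte 12)

Answer: U+0033 U+003C U+2E6AD U+008B U+105BE U+063D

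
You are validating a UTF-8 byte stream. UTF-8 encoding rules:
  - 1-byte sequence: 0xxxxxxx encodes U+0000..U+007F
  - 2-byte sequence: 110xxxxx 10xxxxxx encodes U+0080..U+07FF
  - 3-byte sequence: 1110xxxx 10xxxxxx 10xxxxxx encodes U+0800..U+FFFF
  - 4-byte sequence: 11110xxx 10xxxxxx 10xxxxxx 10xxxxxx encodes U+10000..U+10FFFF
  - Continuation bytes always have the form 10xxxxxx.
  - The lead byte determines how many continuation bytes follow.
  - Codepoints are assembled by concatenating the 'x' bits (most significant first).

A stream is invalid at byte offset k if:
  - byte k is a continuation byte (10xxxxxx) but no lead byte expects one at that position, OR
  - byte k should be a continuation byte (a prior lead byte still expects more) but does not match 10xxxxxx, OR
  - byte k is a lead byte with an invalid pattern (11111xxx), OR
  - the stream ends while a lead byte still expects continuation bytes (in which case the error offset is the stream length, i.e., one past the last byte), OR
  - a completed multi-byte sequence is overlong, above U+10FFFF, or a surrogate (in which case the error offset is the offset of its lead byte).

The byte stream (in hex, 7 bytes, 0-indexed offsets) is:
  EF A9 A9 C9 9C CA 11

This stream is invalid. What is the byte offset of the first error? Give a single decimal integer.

Byte[0]=EF: 3-byte lead, need 2 cont bytes. acc=0xF
Byte[1]=A9: continuation. acc=(acc<<6)|0x29=0x3E9
Byte[2]=A9: continuation. acc=(acc<<6)|0x29=0xFA69
Completed: cp=U+FA69 (starts at byte 0)
Byte[3]=C9: 2-byte lead, need 1 cont bytes. acc=0x9
Byte[4]=9C: continuation. acc=(acc<<6)|0x1C=0x25C
Completed: cp=U+025C (starts at byte 3)
Byte[5]=CA: 2-byte lead, need 1 cont bytes. acc=0xA
Byte[6]=11: expected 10xxxxxx continuation. INVALID

Answer: 6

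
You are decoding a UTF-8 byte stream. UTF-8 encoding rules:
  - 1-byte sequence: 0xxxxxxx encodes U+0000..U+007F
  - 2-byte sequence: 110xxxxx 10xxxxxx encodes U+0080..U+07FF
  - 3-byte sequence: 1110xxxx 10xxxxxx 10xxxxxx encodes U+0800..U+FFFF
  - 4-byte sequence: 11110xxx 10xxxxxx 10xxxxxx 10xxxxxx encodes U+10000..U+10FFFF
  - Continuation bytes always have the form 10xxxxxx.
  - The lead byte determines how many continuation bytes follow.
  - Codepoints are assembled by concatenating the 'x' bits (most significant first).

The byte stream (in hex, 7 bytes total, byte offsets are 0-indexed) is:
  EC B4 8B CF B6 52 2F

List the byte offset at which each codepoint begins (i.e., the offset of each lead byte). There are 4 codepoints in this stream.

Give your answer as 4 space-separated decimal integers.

Byte[0]=EC: 3-byte lead, need 2 cont bytes. acc=0xC
Byte[1]=B4: continuation. acc=(acc<<6)|0x34=0x334
Byte[2]=8B: continuation. acc=(acc<<6)|0x0B=0xCD0B
Completed: cp=U+CD0B (starts at byte 0)
Byte[3]=CF: 2-byte lead, need 1 cont bytes. acc=0xF
Byte[4]=B6: continuation. acc=(acc<<6)|0x36=0x3F6
Completed: cp=U+03F6 (starts at byte 3)
Byte[5]=52: 1-byte ASCII. cp=U+0052
Byte[6]=2F: 1-byte ASCII. cp=U+002F

Answer: 0 3 5 6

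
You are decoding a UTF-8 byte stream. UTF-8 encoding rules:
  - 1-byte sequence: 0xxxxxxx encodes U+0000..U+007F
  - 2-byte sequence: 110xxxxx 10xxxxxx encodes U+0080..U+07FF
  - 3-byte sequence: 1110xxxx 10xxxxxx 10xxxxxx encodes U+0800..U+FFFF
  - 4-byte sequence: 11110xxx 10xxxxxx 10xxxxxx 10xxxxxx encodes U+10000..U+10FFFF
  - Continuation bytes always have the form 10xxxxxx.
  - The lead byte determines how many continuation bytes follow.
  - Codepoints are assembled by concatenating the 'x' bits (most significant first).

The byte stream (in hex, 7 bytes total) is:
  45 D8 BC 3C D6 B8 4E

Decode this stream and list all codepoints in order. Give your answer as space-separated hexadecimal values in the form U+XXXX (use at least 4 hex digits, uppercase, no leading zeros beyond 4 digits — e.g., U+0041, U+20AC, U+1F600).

Byte[0]=45: 1-byte ASCII. cp=U+0045
Byte[1]=D8: 2-byte lead, need 1 cont bytes. acc=0x18
Byte[2]=BC: continuation. acc=(acc<<6)|0x3C=0x63C
Completed: cp=U+063C (starts at byte 1)
Byte[3]=3C: 1-byte ASCII. cp=U+003C
Byte[4]=D6: 2-byte lead, need 1 cont bytes. acc=0x16
Byte[5]=B8: continuation. acc=(acc<<6)|0x38=0x5B8
Completed: cp=U+05B8 (starts at byte 4)
Byte[6]=4E: 1-byte ASCII. cp=U+004E

Answer: U+0045 U+063C U+003C U+05B8 U+004E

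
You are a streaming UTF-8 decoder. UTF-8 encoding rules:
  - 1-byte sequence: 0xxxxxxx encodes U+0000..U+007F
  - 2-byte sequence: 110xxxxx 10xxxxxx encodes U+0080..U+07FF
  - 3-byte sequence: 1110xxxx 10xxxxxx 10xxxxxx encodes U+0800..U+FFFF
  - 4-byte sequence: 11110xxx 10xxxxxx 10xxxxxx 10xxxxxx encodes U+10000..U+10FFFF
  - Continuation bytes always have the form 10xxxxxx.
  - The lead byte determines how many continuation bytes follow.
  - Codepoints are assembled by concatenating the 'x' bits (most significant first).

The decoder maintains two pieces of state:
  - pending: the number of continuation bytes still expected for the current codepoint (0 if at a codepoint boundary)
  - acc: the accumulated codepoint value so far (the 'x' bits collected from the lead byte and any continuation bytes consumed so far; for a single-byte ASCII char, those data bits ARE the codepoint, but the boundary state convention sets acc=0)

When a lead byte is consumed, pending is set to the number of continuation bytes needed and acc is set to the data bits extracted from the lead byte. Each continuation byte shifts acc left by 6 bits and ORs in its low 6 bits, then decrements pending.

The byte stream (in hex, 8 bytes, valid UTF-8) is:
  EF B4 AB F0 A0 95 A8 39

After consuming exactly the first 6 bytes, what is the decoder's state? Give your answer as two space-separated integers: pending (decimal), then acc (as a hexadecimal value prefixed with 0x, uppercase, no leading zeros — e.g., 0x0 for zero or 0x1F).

Answer: 1 0x815

Derivation:
Byte[0]=EF: 3-byte lead. pending=2, acc=0xF
Byte[1]=B4: continuation. acc=(acc<<6)|0x34=0x3F4, pending=1
Byte[2]=AB: continuation. acc=(acc<<6)|0x2B=0xFD2B, pending=0
Byte[3]=F0: 4-byte lead. pending=3, acc=0x0
Byte[4]=A0: continuation. acc=(acc<<6)|0x20=0x20, pending=2
Byte[5]=95: continuation. acc=(acc<<6)|0x15=0x815, pending=1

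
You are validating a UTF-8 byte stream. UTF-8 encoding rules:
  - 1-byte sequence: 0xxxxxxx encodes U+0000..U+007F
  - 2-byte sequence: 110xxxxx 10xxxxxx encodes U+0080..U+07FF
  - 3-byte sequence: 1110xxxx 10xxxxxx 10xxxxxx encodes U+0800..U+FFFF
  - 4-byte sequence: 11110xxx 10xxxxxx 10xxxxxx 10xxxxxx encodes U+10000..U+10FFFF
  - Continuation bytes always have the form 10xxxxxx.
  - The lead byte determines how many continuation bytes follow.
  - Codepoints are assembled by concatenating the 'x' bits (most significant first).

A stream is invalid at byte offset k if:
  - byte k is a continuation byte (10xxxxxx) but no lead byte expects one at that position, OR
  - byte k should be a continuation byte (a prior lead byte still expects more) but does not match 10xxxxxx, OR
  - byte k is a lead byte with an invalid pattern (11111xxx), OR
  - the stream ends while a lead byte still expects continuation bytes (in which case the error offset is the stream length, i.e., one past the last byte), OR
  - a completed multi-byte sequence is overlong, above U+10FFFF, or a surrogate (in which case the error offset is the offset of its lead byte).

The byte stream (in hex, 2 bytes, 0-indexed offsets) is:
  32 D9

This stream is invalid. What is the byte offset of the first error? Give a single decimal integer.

Byte[0]=32: 1-byte ASCII. cp=U+0032
Byte[1]=D9: 2-byte lead, need 1 cont bytes. acc=0x19
Byte[2]: stream ended, expected continuation. INVALID

Answer: 2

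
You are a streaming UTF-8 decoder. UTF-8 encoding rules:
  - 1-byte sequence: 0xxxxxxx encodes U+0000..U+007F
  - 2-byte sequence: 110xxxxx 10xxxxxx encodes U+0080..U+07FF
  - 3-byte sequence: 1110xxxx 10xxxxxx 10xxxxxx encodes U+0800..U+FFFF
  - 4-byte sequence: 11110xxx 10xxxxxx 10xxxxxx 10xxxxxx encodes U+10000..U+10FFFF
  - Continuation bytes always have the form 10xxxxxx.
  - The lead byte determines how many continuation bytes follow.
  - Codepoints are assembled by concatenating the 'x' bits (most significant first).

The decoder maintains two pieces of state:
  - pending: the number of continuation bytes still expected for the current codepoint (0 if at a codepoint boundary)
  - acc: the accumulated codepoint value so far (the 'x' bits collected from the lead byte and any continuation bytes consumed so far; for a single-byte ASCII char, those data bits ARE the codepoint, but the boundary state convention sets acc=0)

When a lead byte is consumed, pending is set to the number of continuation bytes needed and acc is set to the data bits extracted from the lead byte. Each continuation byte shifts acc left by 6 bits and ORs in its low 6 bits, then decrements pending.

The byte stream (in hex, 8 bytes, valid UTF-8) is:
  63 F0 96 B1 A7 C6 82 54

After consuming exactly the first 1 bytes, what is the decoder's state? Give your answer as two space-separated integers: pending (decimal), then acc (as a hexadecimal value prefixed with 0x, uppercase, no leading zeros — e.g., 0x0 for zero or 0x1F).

Answer: 0 0x0

Derivation:
Byte[0]=63: 1-byte. pending=0, acc=0x0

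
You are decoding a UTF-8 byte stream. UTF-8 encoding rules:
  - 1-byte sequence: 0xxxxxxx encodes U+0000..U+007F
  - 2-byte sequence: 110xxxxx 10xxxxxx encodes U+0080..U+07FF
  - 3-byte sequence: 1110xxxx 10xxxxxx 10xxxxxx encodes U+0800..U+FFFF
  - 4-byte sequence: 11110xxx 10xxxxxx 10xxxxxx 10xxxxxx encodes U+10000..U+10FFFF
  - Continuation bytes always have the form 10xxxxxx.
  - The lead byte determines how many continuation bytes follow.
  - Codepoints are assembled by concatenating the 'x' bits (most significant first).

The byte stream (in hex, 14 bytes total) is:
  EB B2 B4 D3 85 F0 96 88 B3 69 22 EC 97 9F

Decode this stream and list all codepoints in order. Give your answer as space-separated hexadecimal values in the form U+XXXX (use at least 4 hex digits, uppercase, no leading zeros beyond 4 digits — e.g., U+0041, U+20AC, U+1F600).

Byte[0]=EB: 3-byte lead, need 2 cont bytes. acc=0xB
Byte[1]=B2: continuation. acc=(acc<<6)|0x32=0x2F2
Byte[2]=B4: continuation. acc=(acc<<6)|0x34=0xBCB4
Completed: cp=U+BCB4 (starts at byte 0)
Byte[3]=D3: 2-byte lead, need 1 cont bytes. acc=0x13
Byte[4]=85: continuation. acc=(acc<<6)|0x05=0x4C5
Completed: cp=U+04C5 (starts at byte 3)
Byte[5]=F0: 4-byte lead, need 3 cont bytes. acc=0x0
Byte[6]=96: continuation. acc=(acc<<6)|0x16=0x16
Byte[7]=88: continuation. acc=(acc<<6)|0x08=0x588
Byte[8]=B3: continuation. acc=(acc<<6)|0x33=0x16233
Completed: cp=U+16233 (starts at byte 5)
Byte[9]=69: 1-byte ASCII. cp=U+0069
Byte[10]=22: 1-byte ASCII. cp=U+0022
Byte[11]=EC: 3-byte lead, need 2 cont bytes. acc=0xC
Byte[12]=97: continuation. acc=(acc<<6)|0x17=0x317
Byte[13]=9F: continuation. acc=(acc<<6)|0x1F=0xC5DF
Completed: cp=U+C5DF (starts at byte 11)

Answer: U+BCB4 U+04C5 U+16233 U+0069 U+0022 U+C5DF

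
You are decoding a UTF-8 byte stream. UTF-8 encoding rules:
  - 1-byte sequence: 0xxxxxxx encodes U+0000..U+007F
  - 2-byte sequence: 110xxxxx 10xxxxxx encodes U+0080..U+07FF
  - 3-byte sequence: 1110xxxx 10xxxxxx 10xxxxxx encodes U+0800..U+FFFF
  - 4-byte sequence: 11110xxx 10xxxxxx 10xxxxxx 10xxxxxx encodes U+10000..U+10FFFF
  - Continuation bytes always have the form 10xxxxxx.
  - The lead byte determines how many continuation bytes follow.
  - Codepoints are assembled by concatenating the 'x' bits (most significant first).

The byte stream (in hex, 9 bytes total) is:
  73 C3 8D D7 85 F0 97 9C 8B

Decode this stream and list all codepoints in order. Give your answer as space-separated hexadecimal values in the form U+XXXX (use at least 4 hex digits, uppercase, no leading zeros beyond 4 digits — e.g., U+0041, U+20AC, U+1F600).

Answer: U+0073 U+00CD U+05C5 U+1770B

Derivation:
Byte[0]=73: 1-byte ASCII. cp=U+0073
Byte[1]=C3: 2-byte lead, need 1 cont bytes. acc=0x3
Byte[2]=8D: continuation. acc=(acc<<6)|0x0D=0xCD
Completed: cp=U+00CD (starts at byte 1)
Byte[3]=D7: 2-byte lead, need 1 cont bytes. acc=0x17
Byte[4]=85: continuation. acc=(acc<<6)|0x05=0x5C5
Completed: cp=U+05C5 (starts at byte 3)
Byte[5]=F0: 4-byte lead, need 3 cont bytes. acc=0x0
Byte[6]=97: continuation. acc=(acc<<6)|0x17=0x17
Byte[7]=9C: continuation. acc=(acc<<6)|0x1C=0x5DC
Byte[8]=8B: continuation. acc=(acc<<6)|0x0B=0x1770B
Completed: cp=U+1770B (starts at byte 5)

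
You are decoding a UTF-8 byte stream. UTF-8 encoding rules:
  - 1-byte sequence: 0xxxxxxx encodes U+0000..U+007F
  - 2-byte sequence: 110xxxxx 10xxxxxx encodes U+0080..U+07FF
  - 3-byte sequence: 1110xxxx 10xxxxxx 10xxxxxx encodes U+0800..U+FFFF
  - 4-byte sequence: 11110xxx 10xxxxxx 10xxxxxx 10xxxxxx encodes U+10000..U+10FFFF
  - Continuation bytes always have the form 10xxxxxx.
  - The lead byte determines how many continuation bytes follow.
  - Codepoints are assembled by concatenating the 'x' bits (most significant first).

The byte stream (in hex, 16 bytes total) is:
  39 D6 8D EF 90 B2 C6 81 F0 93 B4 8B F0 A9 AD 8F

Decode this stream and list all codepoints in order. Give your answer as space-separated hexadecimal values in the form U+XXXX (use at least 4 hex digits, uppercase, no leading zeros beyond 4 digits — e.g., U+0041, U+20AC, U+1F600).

Answer: U+0039 U+058D U+F432 U+0181 U+13D0B U+29B4F

Derivation:
Byte[0]=39: 1-byte ASCII. cp=U+0039
Byte[1]=D6: 2-byte lead, need 1 cont bytes. acc=0x16
Byte[2]=8D: continuation. acc=(acc<<6)|0x0D=0x58D
Completed: cp=U+058D (starts at byte 1)
Byte[3]=EF: 3-byte lead, need 2 cont bytes. acc=0xF
Byte[4]=90: continuation. acc=(acc<<6)|0x10=0x3D0
Byte[5]=B2: continuation. acc=(acc<<6)|0x32=0xF432
Completed: cp=U+F432 (starts at byte 3)
Byte[6]=C6: 2-byte lead, need 1 cont bytes. acc=0x6
Byte[7]=81: continuation. acc=(acc<<6)|0x01=0x181
Completed: cp=U+0181 (starts at byte 6)
Byte[8]=F0: 4-byte lead, need 3 cont bytes. acc=0x0
Byte[9]=93: continuation. acc=(acc<<6)|0x13=0x13
Byte[10]=B4: continuation. acc=(acc<<6)|0x34=0x4F4
Byte[11]=8B: continuation. acc=(acc<<6)|0x0B=0x13D0B
Completed: cp=U+13D0B (starts at byte 8)
Byte[12]=F0: 4-byte lead, need 3 cont bytes. acc=0x0
Byte[13]=A9: continuation. acc=(acc<<6)|0x29=0x29
Byte[14]=AD: continuation. acc=(acc<<6)|0x2D=0xA6D
Byte[15]=8F: continuation. acc=(acc<<6)|0x0F=0x29B4F
Completed: cp=U+29B4F (starts at byte 12)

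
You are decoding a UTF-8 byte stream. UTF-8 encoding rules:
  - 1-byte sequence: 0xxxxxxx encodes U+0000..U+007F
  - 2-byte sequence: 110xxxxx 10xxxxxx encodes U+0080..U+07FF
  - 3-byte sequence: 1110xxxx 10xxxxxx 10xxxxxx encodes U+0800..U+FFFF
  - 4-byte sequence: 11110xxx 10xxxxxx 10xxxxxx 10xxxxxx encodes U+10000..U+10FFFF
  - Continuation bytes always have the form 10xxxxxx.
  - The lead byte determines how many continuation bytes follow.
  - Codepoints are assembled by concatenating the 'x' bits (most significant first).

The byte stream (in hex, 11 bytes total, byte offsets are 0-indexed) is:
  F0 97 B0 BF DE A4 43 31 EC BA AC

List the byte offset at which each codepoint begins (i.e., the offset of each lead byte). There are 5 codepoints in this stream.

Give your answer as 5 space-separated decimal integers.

Answer: 0 4 6 7 8

Derivation:
Byte[0]=F0: 4-byte lead, need 3 cont bytes. acc=0x0
Byte[1]=97: continuation. acc=(acc<<6)|0x17=0x17
Byte[2]=B0: continuation. acc=(acc<<6)|0x30=0x5F0
Byte[3]=BF: continuation. acc=(acc<<6)|0x3F=0x17C3F
Completed: cp=U+17C3F (starts at byte 0)
Byte[4]=DE: 2-byte lead, need 1 cont bytes. acc=0x1E
Byte[5]=A4: continuation. acc=(acc<<6)|0x24=0x7A4
Completed: cp=U+07A4 (starts at byte 4)
Byte[6]=43: 1-byte ASCII. cp=U+0043
Byte[7]=31: 1-byte ASCII. cp=U+0031
Byte[8]=EC: 3-byte lead, need 2 cont bytes. acc=0xC
Byte[9]=BA: continuation. acc=(acc<<6)|0x3A=0x33A
Byte[10]=AC: continuation. acc=(acc<<6)|0x2C=0xCEAC
Completed: cp=U+CEAC (starts at byte 8)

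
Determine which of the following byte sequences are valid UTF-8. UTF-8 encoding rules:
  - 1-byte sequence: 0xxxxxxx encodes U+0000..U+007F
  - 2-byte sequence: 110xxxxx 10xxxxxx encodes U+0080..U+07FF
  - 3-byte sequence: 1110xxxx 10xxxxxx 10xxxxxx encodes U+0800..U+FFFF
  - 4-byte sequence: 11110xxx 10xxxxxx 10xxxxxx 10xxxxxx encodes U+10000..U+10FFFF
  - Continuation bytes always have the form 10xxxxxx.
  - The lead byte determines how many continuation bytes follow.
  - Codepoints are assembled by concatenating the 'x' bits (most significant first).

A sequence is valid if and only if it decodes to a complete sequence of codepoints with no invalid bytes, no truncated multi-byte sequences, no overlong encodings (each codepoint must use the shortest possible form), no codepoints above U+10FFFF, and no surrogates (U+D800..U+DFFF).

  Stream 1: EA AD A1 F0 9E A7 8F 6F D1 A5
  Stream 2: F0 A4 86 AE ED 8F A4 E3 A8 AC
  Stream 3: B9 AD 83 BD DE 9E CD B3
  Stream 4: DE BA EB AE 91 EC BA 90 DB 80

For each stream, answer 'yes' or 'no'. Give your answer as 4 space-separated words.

Stream 1: decodes cleanly. VALID
Stream 2: decodes cleanly. VALID
Stream 3: error at byte offset 0. INVALID
Stream 4: decodes cleanly. VALID

Answer: yes yes no yes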